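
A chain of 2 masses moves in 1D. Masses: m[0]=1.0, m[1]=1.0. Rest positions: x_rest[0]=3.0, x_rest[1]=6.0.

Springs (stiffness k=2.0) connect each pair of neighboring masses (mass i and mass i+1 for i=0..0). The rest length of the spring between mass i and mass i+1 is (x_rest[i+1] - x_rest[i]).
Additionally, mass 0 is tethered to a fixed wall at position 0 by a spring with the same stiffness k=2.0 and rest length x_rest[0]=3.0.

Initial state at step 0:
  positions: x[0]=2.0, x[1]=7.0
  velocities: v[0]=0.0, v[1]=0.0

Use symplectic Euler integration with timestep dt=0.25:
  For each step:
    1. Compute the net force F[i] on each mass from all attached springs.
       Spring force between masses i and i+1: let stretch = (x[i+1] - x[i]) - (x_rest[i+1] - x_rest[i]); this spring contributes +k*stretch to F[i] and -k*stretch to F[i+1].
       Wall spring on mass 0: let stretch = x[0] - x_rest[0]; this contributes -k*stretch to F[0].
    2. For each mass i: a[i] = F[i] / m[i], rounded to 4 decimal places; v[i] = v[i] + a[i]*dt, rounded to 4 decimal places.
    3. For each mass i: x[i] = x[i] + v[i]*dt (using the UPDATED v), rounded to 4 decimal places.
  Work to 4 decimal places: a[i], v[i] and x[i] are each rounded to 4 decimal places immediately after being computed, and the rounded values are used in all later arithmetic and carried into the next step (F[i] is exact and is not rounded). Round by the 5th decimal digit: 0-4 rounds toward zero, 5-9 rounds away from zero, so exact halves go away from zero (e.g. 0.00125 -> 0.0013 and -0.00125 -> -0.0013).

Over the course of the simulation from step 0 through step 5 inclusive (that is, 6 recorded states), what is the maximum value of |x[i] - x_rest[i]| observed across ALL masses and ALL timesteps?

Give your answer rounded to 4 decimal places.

Answer: 1.2820

Derivation:
Step 0: x=[2.0000 7.0000] v=[0.0000 0.0000]
Step 1: x=[2.3750 6.7500] v=[1.5000 -1.0000]
Step 2: x=[3.0000 6.3281] v=[2.5000 -1.6875]
Step 3: x=[3.6660 5.8652] v=[2.6641 -1.8516]
Step 4: x=[4.1487 5.5024] v=[1.9307 -1.4512]
Step 5: x=[4.2820 5.3454] v=[0.5332 -0.6281]
Max displacement = 1.2820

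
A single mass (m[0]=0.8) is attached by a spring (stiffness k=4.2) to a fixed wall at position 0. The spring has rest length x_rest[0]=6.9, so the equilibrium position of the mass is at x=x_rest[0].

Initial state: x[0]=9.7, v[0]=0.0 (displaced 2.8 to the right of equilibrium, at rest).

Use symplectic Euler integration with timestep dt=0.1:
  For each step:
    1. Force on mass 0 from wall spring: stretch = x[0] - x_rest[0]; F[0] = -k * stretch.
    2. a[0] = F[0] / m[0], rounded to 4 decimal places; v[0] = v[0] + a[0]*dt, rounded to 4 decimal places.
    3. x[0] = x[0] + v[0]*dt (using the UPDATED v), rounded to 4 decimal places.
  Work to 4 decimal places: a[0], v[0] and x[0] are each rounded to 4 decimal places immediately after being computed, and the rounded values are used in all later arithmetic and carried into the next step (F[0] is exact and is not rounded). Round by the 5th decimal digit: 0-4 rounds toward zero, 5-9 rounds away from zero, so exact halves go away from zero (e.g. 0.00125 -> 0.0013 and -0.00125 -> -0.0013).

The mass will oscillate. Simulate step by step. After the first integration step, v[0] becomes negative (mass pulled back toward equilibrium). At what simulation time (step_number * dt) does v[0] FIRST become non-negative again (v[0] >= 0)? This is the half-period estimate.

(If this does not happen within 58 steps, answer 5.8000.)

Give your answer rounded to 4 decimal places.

Step 0: x=[9.7000] v=[0.0000]
Step 1: x=[9.5530] v=[-1.4700]
Step 2: x=[9.2667] v=[-2.8628]
Step 3: x=[8.8562] v=[-4.1053]
Step 4: x=[8.3430] v=[-5.1323]
Step 5: x=[7.7540] v=[-5.8899]
Step 6: x=[7.1202] v=[-6.3383]
Step 7: x=[6.4748] v=[-6.4539]
Step 8: x=[5.8517] v=[-6.2307]
Step 9: x=[5.2837] v=[-5.6803]
Step 10: x=[4.8005] v=[-4.8317]
Step 11: x=[4.4276] v=[-3.7295]
Step 12: x=[4.1845] v=[-2.4315]
Step 13: x=[4.0839] v=[-1.0059]
Step 14: x=[4.1312] v=[0.4726]
First v>=0 after going negative at step 14, time=1.4000

Answer: 1.4000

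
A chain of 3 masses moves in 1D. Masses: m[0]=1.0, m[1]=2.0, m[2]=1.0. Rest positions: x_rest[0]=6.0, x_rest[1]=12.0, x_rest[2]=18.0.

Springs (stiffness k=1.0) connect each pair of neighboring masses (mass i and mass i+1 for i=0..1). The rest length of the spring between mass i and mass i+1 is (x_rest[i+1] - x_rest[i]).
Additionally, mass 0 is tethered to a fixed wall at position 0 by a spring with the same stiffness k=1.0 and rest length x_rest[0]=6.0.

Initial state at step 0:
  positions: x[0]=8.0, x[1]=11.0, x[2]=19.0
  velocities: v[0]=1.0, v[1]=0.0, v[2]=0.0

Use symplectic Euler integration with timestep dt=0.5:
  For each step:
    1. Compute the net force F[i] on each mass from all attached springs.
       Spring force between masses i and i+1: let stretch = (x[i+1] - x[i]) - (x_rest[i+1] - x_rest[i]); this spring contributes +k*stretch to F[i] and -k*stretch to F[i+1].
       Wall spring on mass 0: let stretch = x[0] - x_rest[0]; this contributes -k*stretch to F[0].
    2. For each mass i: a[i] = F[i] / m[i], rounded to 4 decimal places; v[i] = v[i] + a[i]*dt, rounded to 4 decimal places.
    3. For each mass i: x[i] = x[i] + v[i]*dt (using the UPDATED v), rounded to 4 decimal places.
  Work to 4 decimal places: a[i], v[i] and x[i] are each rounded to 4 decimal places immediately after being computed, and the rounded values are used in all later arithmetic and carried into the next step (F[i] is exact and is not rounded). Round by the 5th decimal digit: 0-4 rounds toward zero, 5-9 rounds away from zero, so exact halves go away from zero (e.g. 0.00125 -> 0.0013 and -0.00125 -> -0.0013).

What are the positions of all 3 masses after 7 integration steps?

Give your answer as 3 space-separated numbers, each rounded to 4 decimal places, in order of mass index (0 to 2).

Step 0: x=[8.0000 11.0000 19.0000] v=[1.0000 0.0000 0.0000]
Step 1: x=[7.2500 11.6250 18.5000] v=[-1.5000 1.2500 -1.0000]
Step 2: x=[5.7813 12.5625 17.7813] v=[-2.9375 1.8750 -1.4375]
Step 3: x=[4.5625 13.3047 17.2579] v=[-2.4376 1.4844 -1.0469]
Step 4: x=[4.3886 13.4483 17.2462] v=[-0.3478 0.2872 -0.0235]
Step 5: x=[5.3825 12.9342 17.7850] v=[1.9878 -1.0283 1.0776]
Step 6: x=[6.9187 12.0824 18.6111] v=[3.0724 -1.7036 1.6522]
Step 7: x=[8.0162 11.4012 19.3051] v=[2.1949 -1.3624 1.3879]

Answer: 8.0162 11.4012 19.3051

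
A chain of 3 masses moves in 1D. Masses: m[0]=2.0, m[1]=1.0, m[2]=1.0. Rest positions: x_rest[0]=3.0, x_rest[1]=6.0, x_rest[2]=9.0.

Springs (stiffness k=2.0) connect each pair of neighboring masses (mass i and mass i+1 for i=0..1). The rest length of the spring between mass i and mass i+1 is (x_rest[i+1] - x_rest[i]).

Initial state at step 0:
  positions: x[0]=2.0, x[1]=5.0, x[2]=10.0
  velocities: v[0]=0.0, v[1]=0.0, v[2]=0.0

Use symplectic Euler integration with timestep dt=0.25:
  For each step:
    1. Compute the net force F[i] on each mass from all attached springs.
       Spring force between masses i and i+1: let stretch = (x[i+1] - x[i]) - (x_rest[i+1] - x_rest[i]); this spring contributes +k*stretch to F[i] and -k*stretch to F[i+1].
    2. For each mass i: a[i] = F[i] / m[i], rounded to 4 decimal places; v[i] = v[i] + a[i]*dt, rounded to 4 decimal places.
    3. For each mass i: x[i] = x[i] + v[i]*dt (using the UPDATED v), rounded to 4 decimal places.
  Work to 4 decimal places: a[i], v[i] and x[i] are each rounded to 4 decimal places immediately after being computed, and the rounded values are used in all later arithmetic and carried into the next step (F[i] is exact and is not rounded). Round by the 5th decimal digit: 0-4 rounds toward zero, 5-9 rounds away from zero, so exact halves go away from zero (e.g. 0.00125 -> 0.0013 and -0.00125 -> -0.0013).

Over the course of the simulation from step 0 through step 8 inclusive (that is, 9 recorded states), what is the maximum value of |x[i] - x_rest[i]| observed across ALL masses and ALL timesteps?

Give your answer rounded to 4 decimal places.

Answer: 1.2790

Derivation:
Step 0: x=[2.0000 5.0000 10.0000] v=[0.0000 0.0000 0.0000]
Step 1: x=[2.0000 5.2500 9.7500] v=[0.0000 1.0000 -1.0000]
Step 2: x=[2.0156 5.6563 9.3125] v=[0.0625 1.6250 -1.7500]
Step 3: x=[2.0713 6.0645 8.7930] v=[0.2227 1.6328 -2.0781]
Step 4: x=[2.1891 6.3146 8.3074] v=[0.4710 1.0005 -1.9424]
Step 5: x=[2.3772 6.2981 7.9477] v=[0.7524 -0.0659 -1.4388]
Step 6: x=[2.6229 5.9977 7.7568] v=[0.9826 -1.2016 -0.7636]
Step 7: x=[2.8920 5.4953 7.7210] v=[1.0763 -2.0095 -0.1432]
Step 8: x=[3.1363 4.9457 7.7820] v=[0.9771 -2.1983 0.2440]
Max displacement = 1.2790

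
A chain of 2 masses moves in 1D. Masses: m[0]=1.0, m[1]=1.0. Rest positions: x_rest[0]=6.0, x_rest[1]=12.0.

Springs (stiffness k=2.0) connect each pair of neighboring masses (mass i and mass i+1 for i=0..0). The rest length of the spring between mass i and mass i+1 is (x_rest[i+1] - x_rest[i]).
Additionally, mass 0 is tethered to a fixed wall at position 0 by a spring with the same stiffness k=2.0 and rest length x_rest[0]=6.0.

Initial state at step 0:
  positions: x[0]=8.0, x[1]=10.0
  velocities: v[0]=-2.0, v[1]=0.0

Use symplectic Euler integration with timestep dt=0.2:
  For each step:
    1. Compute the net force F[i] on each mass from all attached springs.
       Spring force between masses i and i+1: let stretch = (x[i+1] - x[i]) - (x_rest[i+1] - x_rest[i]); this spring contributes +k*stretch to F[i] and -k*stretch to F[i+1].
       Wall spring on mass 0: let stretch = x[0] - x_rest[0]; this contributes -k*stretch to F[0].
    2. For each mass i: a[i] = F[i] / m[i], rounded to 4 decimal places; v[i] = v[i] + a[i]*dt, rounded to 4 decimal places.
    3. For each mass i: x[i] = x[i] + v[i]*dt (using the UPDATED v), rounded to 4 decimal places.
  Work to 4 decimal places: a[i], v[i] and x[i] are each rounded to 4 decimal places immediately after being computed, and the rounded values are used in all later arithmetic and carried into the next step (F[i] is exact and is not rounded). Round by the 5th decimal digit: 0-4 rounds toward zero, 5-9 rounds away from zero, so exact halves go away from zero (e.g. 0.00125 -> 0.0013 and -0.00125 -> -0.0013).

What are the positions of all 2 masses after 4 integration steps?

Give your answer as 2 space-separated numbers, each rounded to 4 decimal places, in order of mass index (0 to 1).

Answer: 3.5558 12.0549

Derivation:
Step 0: x=[8.0000 10.0000] v=[-2.0000 0.0000]
Step 1: x=[7.1200 10.3200] v=[-4.4000 1.6000]
Step 2: x=[5.9264 10.8640] v=[-5.9680 2.7200]
Step 3: x=[4.6537 11.4930] v=[-6.3635 3.1450]
Step 4: x=[3.5558 12.0549] v=[-5.4893 2.8093]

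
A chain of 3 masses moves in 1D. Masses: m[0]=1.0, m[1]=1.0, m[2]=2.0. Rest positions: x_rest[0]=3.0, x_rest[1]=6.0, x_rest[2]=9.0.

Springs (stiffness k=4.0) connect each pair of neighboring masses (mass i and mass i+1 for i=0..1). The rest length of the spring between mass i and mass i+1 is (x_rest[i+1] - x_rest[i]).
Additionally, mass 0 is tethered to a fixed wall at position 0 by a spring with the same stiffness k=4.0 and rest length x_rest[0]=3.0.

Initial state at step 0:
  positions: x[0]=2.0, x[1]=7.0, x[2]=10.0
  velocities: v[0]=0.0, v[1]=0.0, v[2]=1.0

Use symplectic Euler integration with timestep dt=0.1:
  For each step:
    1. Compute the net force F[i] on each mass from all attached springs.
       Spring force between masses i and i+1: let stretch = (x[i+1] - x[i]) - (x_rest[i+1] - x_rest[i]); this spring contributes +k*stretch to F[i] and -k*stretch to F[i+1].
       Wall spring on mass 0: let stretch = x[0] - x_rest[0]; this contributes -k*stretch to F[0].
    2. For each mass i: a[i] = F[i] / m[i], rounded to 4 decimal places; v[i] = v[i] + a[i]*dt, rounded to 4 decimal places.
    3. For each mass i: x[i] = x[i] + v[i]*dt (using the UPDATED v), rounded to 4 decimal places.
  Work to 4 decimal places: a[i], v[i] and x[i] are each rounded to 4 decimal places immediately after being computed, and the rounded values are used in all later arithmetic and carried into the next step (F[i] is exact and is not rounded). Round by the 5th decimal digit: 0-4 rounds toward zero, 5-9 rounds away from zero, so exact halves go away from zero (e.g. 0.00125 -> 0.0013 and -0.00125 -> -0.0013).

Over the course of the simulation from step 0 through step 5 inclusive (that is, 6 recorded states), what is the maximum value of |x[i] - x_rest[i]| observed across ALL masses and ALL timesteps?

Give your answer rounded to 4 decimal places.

Answer: 1.4133

Derivation:
Step 0: x=[2.0000 7.0000 10.0000] v=[0.0000 0.0000 1.0000]
Step 1: x=[2.1200 6.9200 10.1000] v=[1.2000 -0.8000 1.0000]
Step 2: x=[2.3472 6.7752 10.1964] v=[2.2720 -1.4480 0.9640]
Step 3: x=[2.6576 6.5901 10.2844] v=[3.1043 -1.8507 0.8798]
Step 4: x=[3.0190 6.3955 10.3585] v=[3.6143 -1.9460 0.7409]
Step 5: x=[3.3947 6.2244 10.4133] v=[3.7573 -1.7114 0.5483]
Max displacement = 1.4133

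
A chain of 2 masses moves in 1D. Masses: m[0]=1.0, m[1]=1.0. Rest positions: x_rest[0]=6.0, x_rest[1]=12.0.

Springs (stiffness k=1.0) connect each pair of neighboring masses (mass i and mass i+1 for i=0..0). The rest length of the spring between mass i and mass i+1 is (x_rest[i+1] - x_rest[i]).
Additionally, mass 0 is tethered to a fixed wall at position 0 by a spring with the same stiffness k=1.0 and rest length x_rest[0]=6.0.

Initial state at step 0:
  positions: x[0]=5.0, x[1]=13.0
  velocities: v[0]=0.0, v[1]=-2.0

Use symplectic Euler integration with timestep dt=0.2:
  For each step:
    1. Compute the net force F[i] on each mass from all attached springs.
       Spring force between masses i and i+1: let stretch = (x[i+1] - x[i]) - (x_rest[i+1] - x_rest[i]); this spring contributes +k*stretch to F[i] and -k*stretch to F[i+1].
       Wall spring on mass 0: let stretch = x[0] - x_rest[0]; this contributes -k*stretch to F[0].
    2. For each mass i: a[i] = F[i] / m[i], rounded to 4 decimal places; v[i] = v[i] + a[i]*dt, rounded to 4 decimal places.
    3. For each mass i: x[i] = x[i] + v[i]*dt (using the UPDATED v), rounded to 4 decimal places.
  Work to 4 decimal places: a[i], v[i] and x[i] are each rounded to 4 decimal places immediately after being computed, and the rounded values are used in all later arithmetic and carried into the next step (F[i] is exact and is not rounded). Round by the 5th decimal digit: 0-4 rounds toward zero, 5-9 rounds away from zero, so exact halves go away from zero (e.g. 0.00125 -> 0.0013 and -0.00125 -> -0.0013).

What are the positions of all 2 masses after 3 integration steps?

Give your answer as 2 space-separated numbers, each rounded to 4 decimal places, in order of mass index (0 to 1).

Step 0: x=[5.0000 13.0000] v=[0.0000 -2.0000]
Step 1: x=[5.1200 12.5200] v=[0.6000 -2.4000]
Step 2: x=[5.3312 11.9840] v=[1.0560 -2.6800]
Step 3: x=[5.5953 11.4219] v=[1.3203 -2.8106]

Answer: 5.5953 11.4219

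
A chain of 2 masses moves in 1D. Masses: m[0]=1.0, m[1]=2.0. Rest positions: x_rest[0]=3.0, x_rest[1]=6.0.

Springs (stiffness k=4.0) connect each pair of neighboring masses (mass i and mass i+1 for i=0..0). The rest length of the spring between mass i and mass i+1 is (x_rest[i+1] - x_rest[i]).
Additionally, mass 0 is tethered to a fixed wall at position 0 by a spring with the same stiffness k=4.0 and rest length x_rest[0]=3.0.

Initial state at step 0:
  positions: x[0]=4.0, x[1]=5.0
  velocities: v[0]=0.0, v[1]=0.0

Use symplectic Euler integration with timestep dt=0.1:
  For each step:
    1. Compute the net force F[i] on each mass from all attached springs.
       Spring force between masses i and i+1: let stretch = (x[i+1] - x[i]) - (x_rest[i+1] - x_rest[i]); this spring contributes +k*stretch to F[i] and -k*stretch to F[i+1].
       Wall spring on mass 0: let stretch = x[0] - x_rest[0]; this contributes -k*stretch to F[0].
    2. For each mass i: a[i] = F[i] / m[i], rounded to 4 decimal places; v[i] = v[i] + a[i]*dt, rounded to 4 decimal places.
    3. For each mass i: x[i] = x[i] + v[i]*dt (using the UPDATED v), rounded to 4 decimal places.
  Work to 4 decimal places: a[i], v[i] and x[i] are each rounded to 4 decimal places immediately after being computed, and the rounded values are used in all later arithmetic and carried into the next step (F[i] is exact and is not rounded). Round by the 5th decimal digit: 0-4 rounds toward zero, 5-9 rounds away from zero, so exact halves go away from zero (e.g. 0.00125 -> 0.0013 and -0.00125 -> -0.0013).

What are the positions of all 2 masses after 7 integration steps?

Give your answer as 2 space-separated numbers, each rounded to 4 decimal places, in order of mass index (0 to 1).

Answer: 1.8510 5.7731

Derivation:
Step 0: x=[4.0000 5.0000] v=[0.0000 0.0000]
Step 1: x=[3.8800 5.0400] v=[-1.2000 0.4000]
Step 2: x=[3.6512 5.1168] v=[-2.2880 0.7680]
Step 3: x=[3.3350 5.2243] v=[-3.1622 1.0749]
Step 4: x=[2.9610 5.3540] v=[-3.7405 1.2970]
Step 5: x=[2.5642 5.4958] v=[-3.9677 1.4184]
Step 6: x=[2.1821 5.6390] v=[-3.8207 1.4321]
Step 7: x=[1.8510 5.7731] v=[-3.3108 1.3407]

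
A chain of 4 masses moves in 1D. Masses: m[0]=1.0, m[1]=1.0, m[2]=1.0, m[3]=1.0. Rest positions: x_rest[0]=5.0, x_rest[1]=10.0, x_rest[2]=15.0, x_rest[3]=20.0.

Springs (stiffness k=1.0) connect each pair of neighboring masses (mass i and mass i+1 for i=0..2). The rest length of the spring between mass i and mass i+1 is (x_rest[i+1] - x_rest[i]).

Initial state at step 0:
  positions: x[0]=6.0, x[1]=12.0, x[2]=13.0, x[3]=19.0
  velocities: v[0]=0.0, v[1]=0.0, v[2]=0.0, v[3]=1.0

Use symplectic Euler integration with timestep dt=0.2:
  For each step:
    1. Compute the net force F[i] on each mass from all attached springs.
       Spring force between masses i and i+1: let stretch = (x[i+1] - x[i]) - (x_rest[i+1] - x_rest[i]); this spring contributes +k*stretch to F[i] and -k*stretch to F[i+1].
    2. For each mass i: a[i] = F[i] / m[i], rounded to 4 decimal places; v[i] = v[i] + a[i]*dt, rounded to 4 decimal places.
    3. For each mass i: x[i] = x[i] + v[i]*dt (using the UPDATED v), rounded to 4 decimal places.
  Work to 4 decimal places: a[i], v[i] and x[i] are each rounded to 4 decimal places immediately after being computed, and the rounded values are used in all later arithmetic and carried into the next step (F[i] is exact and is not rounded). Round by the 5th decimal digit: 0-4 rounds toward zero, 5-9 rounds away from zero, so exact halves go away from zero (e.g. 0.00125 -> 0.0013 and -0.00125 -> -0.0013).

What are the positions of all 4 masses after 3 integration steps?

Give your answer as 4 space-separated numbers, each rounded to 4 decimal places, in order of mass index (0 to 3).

Step 0: x=[6.0000 12.0000 13.0000 19.0000] v=[0.0000 0.0000 0.0000 1.0000]
Step 1: x=[6.0400 11.8000 13.2000 19.1600] v=[0.2000 -1.0000 1.0000 0.8000]
Step 2: x=[6.1104 11.4256 13.5824 19.2816] v=[0.3520 -1.8720 1.9120 0.6080]
Step 3: x=[6.1934 10.9249 14.1065 19.3752] v=[0.4150 -2.5037 2.6205 0.4682]

Answer: 6.1934 10.9249 14.1065 19.3752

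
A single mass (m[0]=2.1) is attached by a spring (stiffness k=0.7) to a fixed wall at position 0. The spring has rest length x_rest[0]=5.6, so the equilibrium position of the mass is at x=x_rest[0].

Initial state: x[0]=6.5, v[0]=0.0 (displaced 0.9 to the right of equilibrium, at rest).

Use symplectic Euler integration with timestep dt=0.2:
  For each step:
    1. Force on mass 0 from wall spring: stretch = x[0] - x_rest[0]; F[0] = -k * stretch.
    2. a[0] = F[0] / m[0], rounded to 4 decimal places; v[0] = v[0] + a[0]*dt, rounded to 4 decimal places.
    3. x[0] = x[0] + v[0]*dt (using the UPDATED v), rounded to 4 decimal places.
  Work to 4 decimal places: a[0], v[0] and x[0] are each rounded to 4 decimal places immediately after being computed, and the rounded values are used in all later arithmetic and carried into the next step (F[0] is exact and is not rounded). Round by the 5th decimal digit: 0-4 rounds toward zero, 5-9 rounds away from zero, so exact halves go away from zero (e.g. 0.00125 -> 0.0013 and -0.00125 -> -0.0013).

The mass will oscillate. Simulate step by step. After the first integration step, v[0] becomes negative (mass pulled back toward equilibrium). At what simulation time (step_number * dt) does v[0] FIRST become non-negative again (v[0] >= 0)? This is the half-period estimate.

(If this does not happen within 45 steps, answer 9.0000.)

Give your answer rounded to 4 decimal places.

Answer: 5.6000

Derivation:
Step 0: x=[6.5000] v=[0.0000]
Step 1: x=[6.4880] v=[-0.0600]
Step 2: x=[6.4642] v=[-0.1192]
Step 3: x=[6.4288] v=[-0.1768]
Step 4: x=[6.3824] v=[-0.2321]
Step 5: x=[6.3255] v=[-0.2843]
Step 6: x=[6.2590] v=[-0.3327]
Step 7: x=[6.1837] v=[-0.3766]
Step 8: x=[6.1006] v=[-0.4155]
Step 9: x=[6.0108] v=[-0.4489]
Step 10: x=[5.9155] v=[-0.4763]
Step 11: x=[5.8160] v=[-0.4973]
Step 12: x=[5.7137] v=[-0.5117]
Step 13: x=[5.6098] v=[-0.5193]
Step 14: x=[5.5058] v=[-0.5200]
Step 15: x=[5.4031] v=[-0.5137]
Step 16: x=[5.3030] v=[-0.5006]
Step 17: x=[5.2068] v=[-0.4808]
Step 18: x=[5.1159] v=[-0.4546]
Step 19: x=[5.0314] v=[-0.4223]
Step 20: x=[4.9545] v=[-0.3844]
Step 21: x=[4.8862] v=[-0.3414]
Step 22: x=[4.8274] v=[-0.2938]
Step 23: x=[4.7789] v=[-0.2423]
Step 24: x=[4.7414] v=[-0.1876]
Step 25: x=[4.7153] v=[-0.1304]
Step 26: x=[4.7010] v=[-0.0714]
Step 27: x=[4.6987] v=[-0.0115]
Step 28: x=[4.7084] v=[0.0486]
First v>=0 after going negative at step 28, time=5.6000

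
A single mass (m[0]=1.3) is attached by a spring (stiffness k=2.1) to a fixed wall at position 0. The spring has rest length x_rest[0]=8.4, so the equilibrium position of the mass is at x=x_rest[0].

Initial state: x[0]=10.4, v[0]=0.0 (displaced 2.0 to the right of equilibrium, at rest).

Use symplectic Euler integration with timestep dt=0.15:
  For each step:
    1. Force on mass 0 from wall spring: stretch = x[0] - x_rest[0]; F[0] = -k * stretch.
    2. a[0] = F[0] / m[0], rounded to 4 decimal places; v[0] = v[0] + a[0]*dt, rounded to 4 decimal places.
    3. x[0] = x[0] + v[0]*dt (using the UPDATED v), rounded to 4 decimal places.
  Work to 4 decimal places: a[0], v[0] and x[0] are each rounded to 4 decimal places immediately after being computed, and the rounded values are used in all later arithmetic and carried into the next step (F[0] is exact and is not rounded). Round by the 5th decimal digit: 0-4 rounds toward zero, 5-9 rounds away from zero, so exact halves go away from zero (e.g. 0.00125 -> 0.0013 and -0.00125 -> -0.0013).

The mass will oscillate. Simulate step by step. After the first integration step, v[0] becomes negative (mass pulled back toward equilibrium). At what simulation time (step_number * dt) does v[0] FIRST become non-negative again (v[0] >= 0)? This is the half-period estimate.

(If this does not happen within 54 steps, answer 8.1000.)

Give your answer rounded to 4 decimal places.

Step 0: x=[10.4000] v=[0.0000]
Step 1: x=[10.3273] v=[-0.4846]
Step 2: x=[10.1846] v=[-0.9516]
Step 3: x=[9.9770] v=[-1.3840]
Step 4: x=[9.7121] v=[-1.7661]
Step 5: x=[9.3995] v=[-2.0840]
Step 6: x=[9.0506] v=[-2.3262]
Step 7: x=[8.6780] v=[-2.4839]
Step 8: x=[8.2953] v=[-2.5513]
Step 9: x=[7.9164] v=[-2.5259]
Step 10: x=[7.5551] v=[-2.4087]
Step 11: x=[7.2245] v=[-2.2040]
Step 12: x=[6.9366] v=[-1.9192]
Step 13: x=[6.7019] v=[-1.5646]
Step 14: x=[6.5289] v=[-1.1531]
Step 15: x=[6.4239] v=[-0.6997]
Step 16: x=[6.3908] v=[-0.2209]
Step 17: x=[6.4307] v=[0.2659]
First v>=0 after going negative at step 17, time=2.5500

Answer: 2.5500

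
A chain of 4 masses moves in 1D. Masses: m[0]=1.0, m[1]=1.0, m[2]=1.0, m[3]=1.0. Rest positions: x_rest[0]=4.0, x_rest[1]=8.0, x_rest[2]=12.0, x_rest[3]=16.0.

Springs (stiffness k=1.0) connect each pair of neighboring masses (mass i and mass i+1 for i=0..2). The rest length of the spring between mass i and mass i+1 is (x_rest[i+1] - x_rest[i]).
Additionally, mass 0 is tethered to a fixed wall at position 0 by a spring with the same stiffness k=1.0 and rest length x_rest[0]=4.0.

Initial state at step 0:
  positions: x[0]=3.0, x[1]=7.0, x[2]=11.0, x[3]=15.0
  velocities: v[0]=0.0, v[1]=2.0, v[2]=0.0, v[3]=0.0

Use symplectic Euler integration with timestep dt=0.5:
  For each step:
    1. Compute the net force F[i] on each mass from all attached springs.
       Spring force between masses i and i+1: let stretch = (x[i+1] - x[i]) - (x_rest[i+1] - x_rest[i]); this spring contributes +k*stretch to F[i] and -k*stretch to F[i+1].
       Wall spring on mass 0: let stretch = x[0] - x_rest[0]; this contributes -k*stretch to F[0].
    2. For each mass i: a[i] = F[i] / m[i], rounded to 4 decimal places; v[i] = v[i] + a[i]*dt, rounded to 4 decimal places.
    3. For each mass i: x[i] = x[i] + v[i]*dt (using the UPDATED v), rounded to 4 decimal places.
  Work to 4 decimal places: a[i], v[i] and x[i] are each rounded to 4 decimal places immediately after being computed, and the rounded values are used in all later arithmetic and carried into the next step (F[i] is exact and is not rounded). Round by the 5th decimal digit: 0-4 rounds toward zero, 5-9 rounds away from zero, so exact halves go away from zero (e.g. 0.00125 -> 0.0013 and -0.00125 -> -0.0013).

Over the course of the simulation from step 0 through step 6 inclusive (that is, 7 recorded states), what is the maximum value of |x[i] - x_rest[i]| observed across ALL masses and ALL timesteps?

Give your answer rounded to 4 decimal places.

Step 0: x=[3.0000 7.0000 11.0000 15.0000] v=[0.0000 2.0000 0.0000 0.0000]
Step 1: x=[3.2500 8.0000 11.0000 15.0000] v=[0.5000 2.0000 0.0000 0.0000]
Step 2: x=[3.8750 8.5625 11.2500 15.0000] v=[1.2500 1.1250 0.5000 0.0000]
Step 3: x=[4.7032 8.6250 11.7657 15.0625] v=[1.6563 0.1250 1.0313 0.1250]
Step 4: x=[5.3360 8.4922 12.3204 15.3008] v=[1.2656 -0.2656 1.1094 0.4766]
Step 5: x=[5.4239 8.5274 12.6632 15.7940] v=[0.1757 0.0704 0.6855 0.9864]
Step 6: x=[4.9317 8.8207 12.7547 16.5045] v=[-0.9845 0.5866 0.1830 1.4210]
Max displacement = 1.4239

Answer: 1.4239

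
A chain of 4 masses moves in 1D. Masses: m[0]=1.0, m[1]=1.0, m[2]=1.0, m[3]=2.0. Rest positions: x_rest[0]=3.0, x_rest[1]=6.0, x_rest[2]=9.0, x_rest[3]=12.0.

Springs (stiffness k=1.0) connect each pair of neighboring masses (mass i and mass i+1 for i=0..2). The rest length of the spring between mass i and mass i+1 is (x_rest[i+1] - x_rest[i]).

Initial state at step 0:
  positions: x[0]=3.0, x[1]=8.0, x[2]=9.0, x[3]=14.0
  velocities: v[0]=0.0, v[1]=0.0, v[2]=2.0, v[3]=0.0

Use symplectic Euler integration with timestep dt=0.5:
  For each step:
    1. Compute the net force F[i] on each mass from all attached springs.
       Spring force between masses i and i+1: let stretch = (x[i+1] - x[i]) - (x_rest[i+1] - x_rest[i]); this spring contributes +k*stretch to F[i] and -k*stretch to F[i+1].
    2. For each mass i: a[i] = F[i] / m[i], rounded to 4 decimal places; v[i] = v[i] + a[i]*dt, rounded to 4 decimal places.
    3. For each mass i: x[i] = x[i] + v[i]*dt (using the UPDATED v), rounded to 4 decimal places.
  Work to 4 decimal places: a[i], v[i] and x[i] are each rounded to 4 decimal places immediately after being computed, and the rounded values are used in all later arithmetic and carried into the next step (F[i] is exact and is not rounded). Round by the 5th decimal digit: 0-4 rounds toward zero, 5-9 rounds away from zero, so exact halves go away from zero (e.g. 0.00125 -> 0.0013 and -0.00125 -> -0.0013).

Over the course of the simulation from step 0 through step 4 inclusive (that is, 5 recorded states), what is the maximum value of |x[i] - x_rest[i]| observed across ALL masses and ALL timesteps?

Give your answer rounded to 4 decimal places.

Step 0: x=[3.0000 8.0000 9.0000 14.0000] v=[0.0000 0.0000 2.0000 0.0000]
Step 1: x=[3.5000 7.0000 11.0000 13.7500] v=[1.0000 -2.0000 4.0000 -0.5000]
Step 2: x=[4.1250 6.1250 12.6875 13.5313] v=[1.2500 -1.7500 3.3750 -0.4375]
Step 3: x=[4.5000 6.3907 12.9454 13.5821] v=[0.7500 0.5313 0.5157 0.1016]
Step 4: x=[4.5977 7.8224 11.7238 13.9284] v=[0.1954 2.8633 -2.4433 0.6925]
Max displacement = 3.9454

Answer: 3.9454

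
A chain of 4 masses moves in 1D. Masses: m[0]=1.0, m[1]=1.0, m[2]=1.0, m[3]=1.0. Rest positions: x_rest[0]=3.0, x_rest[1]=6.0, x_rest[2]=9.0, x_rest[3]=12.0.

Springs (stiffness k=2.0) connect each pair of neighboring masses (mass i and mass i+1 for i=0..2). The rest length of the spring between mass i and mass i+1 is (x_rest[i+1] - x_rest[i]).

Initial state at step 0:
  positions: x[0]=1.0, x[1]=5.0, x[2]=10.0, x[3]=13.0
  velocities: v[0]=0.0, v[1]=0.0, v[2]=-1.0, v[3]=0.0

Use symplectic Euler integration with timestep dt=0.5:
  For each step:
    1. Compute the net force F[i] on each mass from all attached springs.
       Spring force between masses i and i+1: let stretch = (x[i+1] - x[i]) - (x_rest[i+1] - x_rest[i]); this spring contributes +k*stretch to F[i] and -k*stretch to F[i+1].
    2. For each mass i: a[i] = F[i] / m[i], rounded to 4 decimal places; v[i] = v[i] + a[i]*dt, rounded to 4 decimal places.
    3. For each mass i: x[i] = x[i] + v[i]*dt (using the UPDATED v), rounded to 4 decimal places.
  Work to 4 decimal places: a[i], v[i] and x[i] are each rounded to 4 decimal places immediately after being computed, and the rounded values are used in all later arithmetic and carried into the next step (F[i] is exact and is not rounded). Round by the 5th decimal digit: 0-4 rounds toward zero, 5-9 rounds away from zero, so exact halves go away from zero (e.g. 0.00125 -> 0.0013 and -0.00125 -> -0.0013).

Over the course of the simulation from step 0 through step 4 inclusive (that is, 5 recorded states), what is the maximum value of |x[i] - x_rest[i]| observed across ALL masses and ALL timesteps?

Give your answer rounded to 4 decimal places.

Step 0: x=[1.0000 5.0000 10.0000 13.0000] v=[0.0000 0.0000 -1.0000 0.0000]
Step 1: x=[1.5000 5.5000 8.5000 13.0000] v=[1.0000 1.0000 -3.0000 0.0000]
Step 2: x=[2.5000 5.5000 7.7500 12.2500] v=[2.0000 0.0000 -1.5000 -1.5000]
Step 3: x=[3.5000 5.1250 8.1250 10.7500] v=[2.0000 -0.7500 0.7500 -3.0000]
Step 4: x=[3.8125 5.4375 8.3125 9.4375] v=[0.6250 0.6250 0.3750 -2.6250]
Max displacement = 2.5625

Answer: 2.5625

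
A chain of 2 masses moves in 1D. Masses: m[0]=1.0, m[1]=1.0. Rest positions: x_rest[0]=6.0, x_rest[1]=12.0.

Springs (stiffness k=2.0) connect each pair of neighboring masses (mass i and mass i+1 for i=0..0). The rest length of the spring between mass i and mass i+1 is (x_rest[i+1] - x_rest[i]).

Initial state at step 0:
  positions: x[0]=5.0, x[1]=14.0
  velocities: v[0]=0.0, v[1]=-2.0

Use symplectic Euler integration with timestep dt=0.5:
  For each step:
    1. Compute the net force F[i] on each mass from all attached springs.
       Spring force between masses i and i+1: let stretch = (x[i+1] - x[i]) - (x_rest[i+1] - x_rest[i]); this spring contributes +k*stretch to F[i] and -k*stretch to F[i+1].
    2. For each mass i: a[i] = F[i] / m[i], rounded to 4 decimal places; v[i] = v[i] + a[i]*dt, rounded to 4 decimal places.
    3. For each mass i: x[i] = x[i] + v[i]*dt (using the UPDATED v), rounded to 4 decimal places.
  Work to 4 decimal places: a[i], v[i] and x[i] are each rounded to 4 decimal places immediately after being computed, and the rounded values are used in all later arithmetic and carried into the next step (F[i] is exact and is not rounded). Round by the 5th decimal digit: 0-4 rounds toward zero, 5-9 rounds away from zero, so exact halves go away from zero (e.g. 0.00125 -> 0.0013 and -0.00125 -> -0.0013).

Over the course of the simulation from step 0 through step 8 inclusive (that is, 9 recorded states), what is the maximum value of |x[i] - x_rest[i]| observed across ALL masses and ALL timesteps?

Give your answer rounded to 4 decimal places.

Answer: 5.5000

Derivation:
Step 0: x=[5.0000 14.0000] v=[0.0000 -2.0000]
Step 1: x=[6.5000 11.5000] v=[3.0000 -5.0000]
Step 2: x=[7.5000 9.5000] v=[2.0000 -4.0000]
Step 3: x=[6.5000 9.5000] v=[-2.0000 0.0000]
Step 4: x=[4.0000 11.0000] v=[-5.0000 3.0000]
Step 5: x=[2.0000 12.0000] v=[-4.0000 2.0000]
Step 6: x=[2.0000 11.0000] v=[0.0000 -2.0000]
Step 7: x=[3.5000 8.5000] v=[3.0000 -5.0000]
Step 8: x=[4.5000 6.5000] v=[2.0000 -4.0000]
Max displacement = 5.5000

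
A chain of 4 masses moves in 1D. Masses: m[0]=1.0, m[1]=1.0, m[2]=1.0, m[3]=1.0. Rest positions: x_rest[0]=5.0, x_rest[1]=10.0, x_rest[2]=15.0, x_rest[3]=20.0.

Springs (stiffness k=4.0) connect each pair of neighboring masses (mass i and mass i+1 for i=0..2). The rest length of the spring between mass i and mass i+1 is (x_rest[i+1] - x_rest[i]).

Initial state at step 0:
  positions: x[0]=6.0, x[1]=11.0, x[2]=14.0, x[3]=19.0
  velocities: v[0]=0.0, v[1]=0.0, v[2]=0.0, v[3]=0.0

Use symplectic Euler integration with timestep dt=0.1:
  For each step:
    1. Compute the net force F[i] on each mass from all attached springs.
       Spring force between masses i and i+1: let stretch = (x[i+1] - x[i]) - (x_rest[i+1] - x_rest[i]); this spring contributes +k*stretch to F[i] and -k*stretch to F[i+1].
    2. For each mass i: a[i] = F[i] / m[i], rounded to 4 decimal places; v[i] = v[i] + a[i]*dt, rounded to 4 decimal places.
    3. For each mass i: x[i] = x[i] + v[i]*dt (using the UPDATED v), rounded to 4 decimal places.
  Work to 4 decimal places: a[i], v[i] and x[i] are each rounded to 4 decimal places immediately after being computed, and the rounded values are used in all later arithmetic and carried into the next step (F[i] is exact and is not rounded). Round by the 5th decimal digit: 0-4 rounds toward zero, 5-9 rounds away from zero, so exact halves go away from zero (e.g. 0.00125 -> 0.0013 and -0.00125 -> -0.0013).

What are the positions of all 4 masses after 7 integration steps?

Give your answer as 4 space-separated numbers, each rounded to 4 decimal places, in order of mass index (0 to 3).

Answer: 5.6931 9.7280 15.2720 19.3069

Derivation:
Step 0: x=[6.0000 11.0000 14.0000 19.0000] v=[0.0000 0.0000 0.0000 0.0000]
Step 1: x=[6.0000 10.9200 14.0800 19.0000] v=[0.0000 -0.8000 0.8000 0.0000]
Step 2: x=[5.9968 10.7696 14.2304 19.0032] v=[-0.0320 -1.5040 1.5040 0.0320]
Step 3: x=[5.9845 10.5667 14.4333 19.0155] v=[-0.1229 -2.0288 2.0288 0.1229]
Step 4: x=[5.9555 10.3352 14.6648 19.0445] v=[-0.2900 -2.3150 2.3150 0.2900]
Step 5: x=[5.9017 10.1017 14.8983 19.0983] v=[-0.5381 -2.3350 2.3350 0.5381]
Step 6: x=[5.8159 9.8921 15.1079 19.1841] v=[-0.8581 -2.0964 2.0964 0.8581]
Step 7: x=[5.6931 9.7280 15.2720 19.3069] v=[-1.2276 -1.6406 1.6406 1.2276]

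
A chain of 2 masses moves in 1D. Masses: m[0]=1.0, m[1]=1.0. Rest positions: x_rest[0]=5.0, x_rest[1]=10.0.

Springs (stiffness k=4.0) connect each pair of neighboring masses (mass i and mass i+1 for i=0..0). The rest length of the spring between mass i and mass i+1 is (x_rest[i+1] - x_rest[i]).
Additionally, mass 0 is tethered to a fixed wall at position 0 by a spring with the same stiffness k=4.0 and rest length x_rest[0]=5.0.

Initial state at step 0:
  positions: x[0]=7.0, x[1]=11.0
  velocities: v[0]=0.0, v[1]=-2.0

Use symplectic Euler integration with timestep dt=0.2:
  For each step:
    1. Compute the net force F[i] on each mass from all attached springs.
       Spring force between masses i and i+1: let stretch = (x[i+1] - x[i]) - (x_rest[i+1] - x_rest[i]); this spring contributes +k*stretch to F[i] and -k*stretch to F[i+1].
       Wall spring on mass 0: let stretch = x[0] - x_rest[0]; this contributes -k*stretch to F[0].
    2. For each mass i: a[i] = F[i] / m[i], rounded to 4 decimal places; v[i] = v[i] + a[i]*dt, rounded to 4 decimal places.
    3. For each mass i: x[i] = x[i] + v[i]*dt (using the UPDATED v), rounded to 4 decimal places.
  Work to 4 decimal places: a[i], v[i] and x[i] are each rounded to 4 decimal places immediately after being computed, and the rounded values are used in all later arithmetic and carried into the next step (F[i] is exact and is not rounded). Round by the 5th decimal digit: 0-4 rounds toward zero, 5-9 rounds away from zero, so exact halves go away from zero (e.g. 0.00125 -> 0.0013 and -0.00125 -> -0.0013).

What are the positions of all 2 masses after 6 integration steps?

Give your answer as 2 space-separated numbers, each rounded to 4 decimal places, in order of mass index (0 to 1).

Answer: 3.5817 9.1611

Derivation:
Step 0: x=[7.0000 11.0000] v=[0.0000 -2.0000]
Step 1: x=[6.5200 10.7600] v=[-2.4000 -1.2000]
Step 2: x=[5.6752 10.6416] v=[-4.2240 -0.5920]
Step 3: x=[4.7170 10.5286] v=[-4.7910 -0.5651]
Step 4: x=[3.9339 10.2857] v=[-3.9153 -1.2144]
Step 5: x=[3.5377 9.8265] v=[-1.9810 -2.2958]
Step 6: x=[3.5817 9.1611] v=[0.2199 -3.3268]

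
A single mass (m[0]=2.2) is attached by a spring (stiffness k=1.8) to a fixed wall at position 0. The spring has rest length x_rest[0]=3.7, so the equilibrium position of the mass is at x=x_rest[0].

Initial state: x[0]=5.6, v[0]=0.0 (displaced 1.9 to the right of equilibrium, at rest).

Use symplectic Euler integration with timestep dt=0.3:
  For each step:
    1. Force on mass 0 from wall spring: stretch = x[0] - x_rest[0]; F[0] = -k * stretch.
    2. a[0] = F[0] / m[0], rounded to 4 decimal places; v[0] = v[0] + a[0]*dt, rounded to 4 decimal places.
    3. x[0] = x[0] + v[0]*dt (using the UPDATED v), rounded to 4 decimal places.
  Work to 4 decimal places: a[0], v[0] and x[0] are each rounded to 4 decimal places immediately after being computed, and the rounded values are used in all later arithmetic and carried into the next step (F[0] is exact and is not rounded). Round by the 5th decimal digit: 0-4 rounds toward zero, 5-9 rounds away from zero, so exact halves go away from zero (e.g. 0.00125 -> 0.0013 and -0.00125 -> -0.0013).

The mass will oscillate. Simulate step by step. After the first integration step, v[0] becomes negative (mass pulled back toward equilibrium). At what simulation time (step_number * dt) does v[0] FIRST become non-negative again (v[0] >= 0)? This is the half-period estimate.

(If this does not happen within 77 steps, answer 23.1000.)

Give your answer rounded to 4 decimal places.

Answer: 3.6000

Derivation:
Step 0: x=[5.6000] v=[0.0000]
Step 1: x=[5.4601] v=[-0.4664]
Step 2: x=[5.1906] v=[-0.8984]
Step 3: x=[4.8113] v=[-1.2643]
Step 4: x=[4.3502] v=[-1.5371]
Step 5: x=[3.8412] v=[-1.6967]
Step 6: x=[3.3218] v=[-1.7314]
Step 7: x=[2.8302] v=[-1.6386]
Step 8: x=[2.4027] v=[-1.4251]
Step 9: x=[2.0707] v=[-1.1067]
Step 10: x=[1.8587] v=[-0.7068]
Step 11: x=[1.7822] v=[-0.2549]
Step 12: x=[1.8469] v=[0.2158]
First v>=0 after going negative at step 12, time=3.6000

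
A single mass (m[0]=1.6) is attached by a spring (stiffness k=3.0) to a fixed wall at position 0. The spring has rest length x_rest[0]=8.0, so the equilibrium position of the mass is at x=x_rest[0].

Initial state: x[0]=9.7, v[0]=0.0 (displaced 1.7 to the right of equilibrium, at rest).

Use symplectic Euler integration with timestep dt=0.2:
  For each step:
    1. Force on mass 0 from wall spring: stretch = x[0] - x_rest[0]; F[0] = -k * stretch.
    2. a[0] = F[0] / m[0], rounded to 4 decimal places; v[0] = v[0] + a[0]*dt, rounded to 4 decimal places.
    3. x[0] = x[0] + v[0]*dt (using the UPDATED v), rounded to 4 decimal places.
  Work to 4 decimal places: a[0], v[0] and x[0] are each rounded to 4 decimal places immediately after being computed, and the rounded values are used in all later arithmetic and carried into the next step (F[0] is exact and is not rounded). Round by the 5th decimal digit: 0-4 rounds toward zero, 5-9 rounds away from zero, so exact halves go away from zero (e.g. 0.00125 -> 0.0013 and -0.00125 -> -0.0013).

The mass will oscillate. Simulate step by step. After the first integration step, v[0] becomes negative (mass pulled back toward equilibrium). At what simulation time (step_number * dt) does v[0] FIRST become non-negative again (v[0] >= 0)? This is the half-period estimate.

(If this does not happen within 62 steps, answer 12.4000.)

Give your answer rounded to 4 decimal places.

Answer: 2.4000

Derivation:
Step 0: x=[9.7000] v=[0.0000]
Step 1: x=[9.5725] v=[-0.6375]
Step 2: x=[9.3271] v=[-1.2272]
Step 3: x=[8.9821] v=[-1.7249]
Step 4: x=[8.5635] v=[-2.0932]
Step 5: x=[8.1026] v=[-2.3045]
Step 6: x=[7.6340] v=[-2.3430]
Step 7: x=[7.1929] v=[-2.2057]
Step 8: x=[6.8123] v=[-1.9030]
Step 9: x=[6.5208] v=[-1.4576]
Step 10: x=[6.3402] v=[-0.9029]
Step 11: x=[6.2841] v=[-0.2805]
Step 12: x=[6.3567] v=[0.3630]
First v>=0 after going negative at step 12, time=2.4000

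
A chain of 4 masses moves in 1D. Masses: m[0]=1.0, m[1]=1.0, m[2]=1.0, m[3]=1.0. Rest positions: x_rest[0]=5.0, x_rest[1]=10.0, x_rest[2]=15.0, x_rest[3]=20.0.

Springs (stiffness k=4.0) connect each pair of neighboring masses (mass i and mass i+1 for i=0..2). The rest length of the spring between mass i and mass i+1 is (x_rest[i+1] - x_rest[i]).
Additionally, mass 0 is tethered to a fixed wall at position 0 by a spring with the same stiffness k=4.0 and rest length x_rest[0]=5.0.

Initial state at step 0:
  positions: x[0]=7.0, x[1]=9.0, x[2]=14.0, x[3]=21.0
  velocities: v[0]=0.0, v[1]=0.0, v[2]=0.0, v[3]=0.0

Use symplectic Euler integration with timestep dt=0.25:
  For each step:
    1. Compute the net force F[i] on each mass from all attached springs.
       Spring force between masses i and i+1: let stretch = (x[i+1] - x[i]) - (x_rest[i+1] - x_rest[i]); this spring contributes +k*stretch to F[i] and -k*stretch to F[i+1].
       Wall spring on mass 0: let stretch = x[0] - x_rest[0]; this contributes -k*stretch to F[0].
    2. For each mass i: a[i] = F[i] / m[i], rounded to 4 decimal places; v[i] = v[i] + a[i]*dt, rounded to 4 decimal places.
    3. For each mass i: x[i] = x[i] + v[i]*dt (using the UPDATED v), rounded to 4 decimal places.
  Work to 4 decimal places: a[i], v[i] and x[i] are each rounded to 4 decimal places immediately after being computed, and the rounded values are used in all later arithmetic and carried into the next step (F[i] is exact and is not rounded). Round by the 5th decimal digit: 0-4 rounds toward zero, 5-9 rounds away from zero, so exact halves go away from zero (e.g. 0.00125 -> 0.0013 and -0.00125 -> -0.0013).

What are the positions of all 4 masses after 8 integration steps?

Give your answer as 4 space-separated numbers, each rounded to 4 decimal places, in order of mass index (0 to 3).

Answer: 6.5174 9.6593 13.3328 21.1767

Derivation:
Step 0: x=[7.0000 9.0000 14.0000 21.0000] v=[0.0000 0.0000 0.0000 0.0000]
Step 1: x=[5.7500 9.7500 14.5000 20.5000] v=[-5.0000 3.0000 2.0000 -2.0000]
Step 2: x=[4.0625 10.6875 15.3125 19.7500] v=[-6.7500 3.7500 3.2500 -3.0000]
Step 3: x=[3.0156 11.1250 16.0781 19.1406] v=[-4.1875 1.7500 3.0625 -2.4375]
Step 4: x=[3.2422 10.7734 16.3711 19.0156] v=[0.9063 -1.4063 1.1719 -0.5000]
Step 5: x=[4.5410 9.9385 15.9258 19.4795] v=[5.1953 -3.3398 -1.7813 1.8555]
Step 6: x=[6.0540 9.2510 14.8721 20.3050] v=[6.0518 -2.7500 -4.2149 3.3018]
Step 7: x=[6.8527 9.1695 13.7713 21.0222] v=[3.1948 -0.3259 -4.4031 2.8689]
Step 8: x=[6.5174 9.6593 13.3328 21.1767] v=[-1.3411 1.9591 -1.7540 0.6180]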